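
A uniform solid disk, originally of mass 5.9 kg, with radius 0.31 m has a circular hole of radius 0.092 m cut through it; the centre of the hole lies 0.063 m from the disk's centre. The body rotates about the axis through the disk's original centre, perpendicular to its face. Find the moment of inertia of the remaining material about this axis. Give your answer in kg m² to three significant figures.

Unpierced body about its centre: I₀ = (1/2)MR² = (1/2)(5.9)(0.31)² = 0.2835 kg m².
The removed disk has mass m = M·(r/R)² = (5.9)(0.092/0.31)² = 0.51964 kg (same uniform areal density).
Its moment of inertia about the rotation axis (parallel-axis theorem): I_hole = (1/2)mr² + md² = (1/2)(0.51964)(0.092)² + (0.51964)(0.063)² = 0.0042616 kg m².
Treating the hole as negative mass, I = I₀ − I_hole = 0.2835 − 0.0042616 = 0.27923 kg m².

0.279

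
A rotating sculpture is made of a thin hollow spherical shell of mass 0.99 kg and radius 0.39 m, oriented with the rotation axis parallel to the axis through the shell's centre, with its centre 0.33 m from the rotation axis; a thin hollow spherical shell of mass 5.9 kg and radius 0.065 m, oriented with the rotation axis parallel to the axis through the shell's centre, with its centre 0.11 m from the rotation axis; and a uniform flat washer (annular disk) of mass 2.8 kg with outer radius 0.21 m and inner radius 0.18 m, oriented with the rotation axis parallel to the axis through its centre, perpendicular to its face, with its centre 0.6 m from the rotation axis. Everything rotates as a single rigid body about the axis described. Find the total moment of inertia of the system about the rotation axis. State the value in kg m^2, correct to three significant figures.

1.41

Spherical shell: I_cm = (2/3)MR² = (2/3)(0.99)(0.39)² = 0.10039 kg m^2; centre at d = 0.33 m, so the parallel axis theorem gives I = 0.10039 + (0.99)(0.33)² = 0.2082 kg m^2.
Spherical shell: I_cm = (2/3)MR² = (2/3)(5.9)(0.065)² = 0.016618 kg m^2; centre at d = 0.11 m, so the parallel axis theorem gives I = 0.016618 + (5.9)(0.11)² = 0.088008 kg m^2.
Annular disk: I_cm = (1/2)M(R²+r²) = (1/2)(2.8)[(0.21)² + (0.18)²] = 0.1071 kg m^2; centre at d = 0.6 m, so the parallel axis theorem gives I = 0.1071 + (2.8)(0.6)² = 1.1151 kg m^2.
Total I = 0.2082 + 0.088008 + 1.1151 = 1.4113 kg m^2.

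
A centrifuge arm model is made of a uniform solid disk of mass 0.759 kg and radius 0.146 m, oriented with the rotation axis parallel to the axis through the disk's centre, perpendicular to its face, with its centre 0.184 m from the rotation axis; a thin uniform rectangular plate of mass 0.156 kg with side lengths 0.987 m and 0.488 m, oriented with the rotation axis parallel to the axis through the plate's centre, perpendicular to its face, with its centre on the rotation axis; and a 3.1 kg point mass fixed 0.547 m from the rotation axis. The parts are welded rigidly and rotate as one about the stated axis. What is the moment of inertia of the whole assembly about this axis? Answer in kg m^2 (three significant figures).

0.977

Solid disk: I_cm = (1/2)MR² = (1/2)(0.759)(0.146)² = 0.0080894 kg m^2; centre at d = 0.184 m, so the parallel axis theorem gives I = 0.0080894 + (0.759)(0.184)² = 0.033786 kg m^2.
Rectangular plate: I_cm = (1/12)M(a²+b²) = (1/12)(0.156)[(0.987)² + (0.488)²] = 0.01576 kg m^2; axis through the centre, so I = 0.01576 kg m^2.
Point mass: I_cm = 0; centre at d = 0.547 m, so the parallel axis theorem gives I = 0 + (3.1)(0.547)² = 0.92755 kg m^2.
Total I = 0.033786 + 0.01576 + 0.92755 = 0.97709 kg m^2.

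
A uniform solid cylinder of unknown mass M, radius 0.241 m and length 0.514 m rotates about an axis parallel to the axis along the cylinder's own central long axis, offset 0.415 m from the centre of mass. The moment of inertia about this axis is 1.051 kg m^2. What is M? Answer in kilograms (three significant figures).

5.22

I = I_cm + Md² = (1/2)MR² + Md² = M·[0.5·(0.241)² + (0.415)²] = M·0.20127.
So M = 1.051 / 0.20127 = 5.222 kg.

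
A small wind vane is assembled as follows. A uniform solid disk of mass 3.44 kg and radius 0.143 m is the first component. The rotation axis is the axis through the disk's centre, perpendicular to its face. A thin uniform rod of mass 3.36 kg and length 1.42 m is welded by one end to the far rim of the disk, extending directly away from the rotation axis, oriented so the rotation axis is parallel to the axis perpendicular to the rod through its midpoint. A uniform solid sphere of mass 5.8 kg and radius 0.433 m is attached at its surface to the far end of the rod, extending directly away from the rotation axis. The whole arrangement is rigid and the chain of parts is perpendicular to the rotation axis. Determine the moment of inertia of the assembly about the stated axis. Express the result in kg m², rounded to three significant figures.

Solid disk: I_cm = (1/2)MR² = (1/2)(3.44)(0.143)² = 0.035172 kg m²; axis through the centre, so I = 0.035172 kg m².
Thin rod: I_cm = (1/12)ML² = (1/12)(3.36)(1.42)² = 0.56459 kg m²; centre at d = 0.143 + 0.71 = 0.853 m, so the parallel axis theorem gives I = 0.56459 + (3.36)(0.853)² = 3.0094 kg m².
Solid sphere: I_cm = (2/5)MR² = (2/5)(5.8)(0.433)² = 0.43497 kg m²; centre at d = 0.143 + 0.71 + 0.71 + 0.433 = 1.996 m, so the parallel axis theorem gives I = 0.43497 + (5.8)(1.996)² = 23.542 kg m².
Total I = 0.035172 + 3.0094 + 23.542 = 26.587 kg m².

26.6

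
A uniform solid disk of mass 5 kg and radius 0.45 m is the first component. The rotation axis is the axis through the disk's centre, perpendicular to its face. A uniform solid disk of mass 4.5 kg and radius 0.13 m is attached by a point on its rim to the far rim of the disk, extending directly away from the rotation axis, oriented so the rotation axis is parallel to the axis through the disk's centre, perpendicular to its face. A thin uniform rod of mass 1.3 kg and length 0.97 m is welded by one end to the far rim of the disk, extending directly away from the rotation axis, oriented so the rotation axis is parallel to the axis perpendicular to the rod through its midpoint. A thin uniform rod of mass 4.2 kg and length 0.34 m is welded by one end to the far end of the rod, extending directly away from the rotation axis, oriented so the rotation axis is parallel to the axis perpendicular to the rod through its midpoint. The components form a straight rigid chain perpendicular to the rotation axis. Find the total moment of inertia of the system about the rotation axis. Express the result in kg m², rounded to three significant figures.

18.4

Solid disk: I_cm = (1/2)MR² = (1/2)(5)(0.45)² = 0.50625 kg m²; axis through the centre, so I = 0.50625 kg m².
Solid disk: I_cm = (1/2)MR² = (1/2)(4.5)(0.13)² = 0.038025 kg m²; centre at d = 0.45 + 0.13 = 0.58 m, so I = I_cm + Md² gives I = 0.038025 + (4.5)(0.58)² = 1.5518 kg m².
Thin rod: I_cm = (1/12)ML² = (1/12)(1.3)(0.97)² = 0.10193 kg m²; centre at d = 0.45 + 0.13 + 0.13 + 0.485 = 1.195 m, so I = I_cm + Md² gives I = 0.10193 + (1.3)(1.195)² = 1.9584 kg m².
Thin rod: I_cm = (1/12)ML² = (1/12)(4.2)(0.34)² = 0.04046 kg m²; centre at d = 0.45 + 0.13 + 0.13 + 0.485 + 0.485 + 0.17 = 1.85 m, so I = I_cm + Md² gives I = 0.04046 + (4.2)(1.85)² = 14.415 kg m².
Total I = 0.50625 + 1.5518 + 1.9584 + 14.415 = 18.431 kg m².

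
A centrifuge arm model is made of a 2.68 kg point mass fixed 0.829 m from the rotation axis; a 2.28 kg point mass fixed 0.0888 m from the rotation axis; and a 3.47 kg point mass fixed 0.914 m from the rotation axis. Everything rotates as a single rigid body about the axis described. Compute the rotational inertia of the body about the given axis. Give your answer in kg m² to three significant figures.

4.76

Point mass: I_cm = 0; centre at d = 0.829 m, so the parallel axis theorem gives I = 0 + (2.68)(0.829)² = 1.8418 kg m².
Point mass: I_cm = 0; centre at d = 0.0888 m, so the parallel axis theorem gives I = 0 + (2.28)(0.0888)² = 0.017979 kg m².
Point mass: I_cm = 0; centre at d = 0.914 m, so the parallel axis theorem gives I = 0 + (3.47)(0.914)² = 2.8988 kg m².
Total I = 1.8418 + 0.017979 + 2.8988 = 4.7586 kg m².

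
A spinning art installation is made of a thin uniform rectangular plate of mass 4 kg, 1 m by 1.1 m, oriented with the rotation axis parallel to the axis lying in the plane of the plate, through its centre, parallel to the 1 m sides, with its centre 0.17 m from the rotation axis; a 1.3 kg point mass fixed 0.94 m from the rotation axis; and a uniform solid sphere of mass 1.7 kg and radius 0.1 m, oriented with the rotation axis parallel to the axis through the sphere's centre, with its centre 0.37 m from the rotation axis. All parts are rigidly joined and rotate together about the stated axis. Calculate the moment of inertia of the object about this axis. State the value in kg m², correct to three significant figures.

1.91

Rectangular plate: I_cm = (1/12)Mb² = (1/12)(4)(1.1)² = 0.40333 kg m²; centre at d = 0.17 m, so I = I_cm + Md² gives I = 0.40333 + (4)(0.17)² = 0.51893 kg m².
Point mass: I_cm = 0; centre at d = 0.94 m, so I = I_cm + Md² gives I = 0 + (1.3)(0.94)² = 1.1487 kg m².
Solid sphere: I_cm = (2/5)MR² = (2/5)(1.7)(0.1)² = 0.0068 kg m²; centre at d = 0.37 m, so I = I_cm + Md² gives I = 0.0068 + (1.7)(0.37)² = 0.23953 kg m².
Total I = 0.51893 + 1.1487 + 0.23953 = 1.9071 kg m².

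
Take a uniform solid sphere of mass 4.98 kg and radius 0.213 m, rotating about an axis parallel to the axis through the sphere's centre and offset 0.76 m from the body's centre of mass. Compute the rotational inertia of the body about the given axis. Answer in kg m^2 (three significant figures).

2.97

I_cm = (2/5)MR² = (2/5)(4.98)(0.213)² = 0.090375 kg m^2; centre at d = 0.76 m, so the parallel axis theorem gives I = 0.090375 + (4.98)(0.76)² = 2.9668 kg m^2.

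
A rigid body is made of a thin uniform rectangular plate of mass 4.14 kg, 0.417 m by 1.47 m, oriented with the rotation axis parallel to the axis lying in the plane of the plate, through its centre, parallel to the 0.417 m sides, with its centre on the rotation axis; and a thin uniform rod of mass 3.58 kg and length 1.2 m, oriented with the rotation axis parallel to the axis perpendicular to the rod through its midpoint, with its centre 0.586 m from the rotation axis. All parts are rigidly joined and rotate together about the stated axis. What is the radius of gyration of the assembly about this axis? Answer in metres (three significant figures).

Rectangular plate: I_cm = (1/12)Mb² = (1/12)(4.14)(1.47)² = 0.74551 kg m²; axis through the centre, so I = 0.74551 kg m².
Thin rod: I_cm = (1/12)ML² = (1/12)(3.58)(1.2)² = 0.4296 kg m²; centre at d = 0.586 m, so I = I_cm + Md² gives I = 0.4296 + (3.58)(0.586)² = 1.659 kg m².
Total I = 2.4045 kg m²; total mass M = 7.72 kg.
k = √(I/M) = √(2.4045/7.72) = 0.55809 m.

0.558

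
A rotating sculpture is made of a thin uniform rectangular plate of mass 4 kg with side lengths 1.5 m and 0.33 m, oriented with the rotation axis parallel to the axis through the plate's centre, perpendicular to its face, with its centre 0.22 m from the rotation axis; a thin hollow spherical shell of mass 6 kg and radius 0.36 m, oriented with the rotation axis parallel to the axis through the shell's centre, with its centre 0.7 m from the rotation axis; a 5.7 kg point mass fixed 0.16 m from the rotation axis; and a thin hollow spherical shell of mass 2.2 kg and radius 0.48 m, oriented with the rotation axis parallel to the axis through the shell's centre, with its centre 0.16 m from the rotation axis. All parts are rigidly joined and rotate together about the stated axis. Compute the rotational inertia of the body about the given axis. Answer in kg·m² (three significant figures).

Rectangular plate: I_cm = (1/12)M(a²+b²) = (1/12)(4)[(1.5)² + (0.33)²] = 0.7863 kg·m²; centre at d = 0.22 m, so I = I_cm + Md² gives I = 0.7863 + (4)(0.22)² = 0.9799 kg·m².
Spherical shell: I_cm = (2/3)MR² = (2/3)(6)(0.36)² = 0.5184 kg·m²; centre at d = 0.7 m, so I = I_cm + Md² gives I = 0.5184 + (6)(0.7)² = 3.4584 kg·m².
Point mass: I_cm = 0; centre at d = 0.16 m, so I = I_cm + Md² gives I = 0 + (5.7)(0.16)² = 0.14592 kg·m².
Spherical shell: I_cm = (2/3)MR² = (2/3)(2.2)(0.48)² = 0.33792 kg·m²; centre at d = 0.16 m, so I = I_cm + Md² gives I = 0.33792 + (2.2)(0.16)² = 0.39424 kg·m².
Total I = 0.9799 + 3.4584 + 0.14592 + 0.39424 = 4.9785 kg·m².

4.98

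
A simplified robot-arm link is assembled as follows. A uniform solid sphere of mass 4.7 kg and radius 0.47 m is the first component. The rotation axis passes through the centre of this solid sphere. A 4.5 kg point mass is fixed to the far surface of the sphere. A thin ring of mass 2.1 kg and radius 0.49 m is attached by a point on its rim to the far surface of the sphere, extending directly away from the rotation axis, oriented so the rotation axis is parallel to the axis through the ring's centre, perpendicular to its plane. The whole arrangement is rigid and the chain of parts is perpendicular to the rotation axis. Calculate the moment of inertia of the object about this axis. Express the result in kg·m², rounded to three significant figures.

3.85

Solid sphere: I_cm = (2/5)MR² = (2/5)(4.7)(0.47)² = 0.41529 kg·m²; axis through the centre, so I = 0.41529 kg·m².
Point mass: I_cm = 0; centre at d = 0.47 m, so the parallel axis theorem gives I = 0 + (4.5)(0.47)² = 0.99405 kg·m².
Thin ring: I_cm = MR² = (2.1)(0.49)² = 0.50421 kg·m²; centre at d = 0.47 + 0.49 = 0.96 m, so the parallel axis theorem gives I = 0.50421 + (2.1)(0.96)² = 2.4396 kg·m².
Total I = 0.41529 + 0.99405 + 2.4396 = 3.8489 kg·m².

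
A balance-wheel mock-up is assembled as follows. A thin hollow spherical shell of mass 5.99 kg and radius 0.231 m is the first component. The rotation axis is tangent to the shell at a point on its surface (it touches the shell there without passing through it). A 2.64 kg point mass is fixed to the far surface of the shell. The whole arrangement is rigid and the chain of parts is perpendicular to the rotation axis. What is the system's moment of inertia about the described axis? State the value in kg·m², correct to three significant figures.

Spherical shell: I_cm = (2/3)MR² = (2/3)(5.99)(0.231)² = 0.21309 kg·m²; centre at d = 0.231 m, so I = I_cm + Md² gives I = 0.21309 + (5.99)(0.231)² = 0.53272 kg·m².
Point mass: I_cm = 0; centre at d = 0.231 + 0.231 = 0.462 m, so I = I_cm + Md² gives I = 0 + (2.64)(0.462)² = 0.56349 kg·m².
Total I = 0.53272 + 0.56349 = 1.0962 kg·m².

1.10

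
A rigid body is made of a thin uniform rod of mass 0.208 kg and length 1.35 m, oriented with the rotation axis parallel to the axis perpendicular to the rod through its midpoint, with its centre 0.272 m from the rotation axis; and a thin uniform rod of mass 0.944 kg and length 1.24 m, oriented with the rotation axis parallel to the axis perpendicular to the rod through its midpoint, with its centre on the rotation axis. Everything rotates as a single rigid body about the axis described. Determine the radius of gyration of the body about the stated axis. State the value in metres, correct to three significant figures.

Thin rod: I_cm = (1/12)ML² = (1/12)(0.208)(1.35)² = 0.03159 kg m^2; centre at d = 0.272 m, so the parallel axis theorem gives I = 0.03159 + (0.208)(0.272)² = 0.046979 kg m^2.
Thin rod: I_cm = (1/12)ML² = (1/12)(0.944)(1.24)² = 0.12096 kg m^2; axis through the centre, so I = 0.12096 kg m^2.
Total I = 0.16794 kg m^2; total mass M = 1.152 kg.
k = √(I/M) = √(0.16794/1.152) = 0.38181 m.

0.382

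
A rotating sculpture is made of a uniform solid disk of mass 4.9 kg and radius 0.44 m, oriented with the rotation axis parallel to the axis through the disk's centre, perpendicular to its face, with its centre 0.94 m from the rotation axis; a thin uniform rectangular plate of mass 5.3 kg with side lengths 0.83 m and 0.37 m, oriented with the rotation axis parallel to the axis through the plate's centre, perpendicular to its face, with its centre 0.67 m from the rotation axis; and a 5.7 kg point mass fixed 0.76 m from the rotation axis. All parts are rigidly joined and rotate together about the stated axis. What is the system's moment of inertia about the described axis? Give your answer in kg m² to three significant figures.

Solid disk: I_cm = (1/2)MR² = (1/2)(4.9)(0.44)² = 0.47432 kg m²; centre at d = 0.94 m, so I = I_cm + Md² gives I = 0.47432 + (4.9)(0.94)² = 4.804 kg m².
Rectangular plate: I_cm = (1/12)M(a²+b²) = (1/12)(5.3)[(0.83)² + (0.37)²] = 0.36473 kg m²; centre at d = 0.67 m, so I = I_cm + Md² gives I = 0.36473 + (5.3)(0.67)² = 2.7439 kg m².
Point mass: I_cm = 0; centre at d = 0.76 m, so I = I_cm + Md² gives I = 0 + (5.7)(0.76)² = 3.2923 kg m².
Total I = 4.804 + 2.7439 + 3.2923 = 10.84 kg m².

10.8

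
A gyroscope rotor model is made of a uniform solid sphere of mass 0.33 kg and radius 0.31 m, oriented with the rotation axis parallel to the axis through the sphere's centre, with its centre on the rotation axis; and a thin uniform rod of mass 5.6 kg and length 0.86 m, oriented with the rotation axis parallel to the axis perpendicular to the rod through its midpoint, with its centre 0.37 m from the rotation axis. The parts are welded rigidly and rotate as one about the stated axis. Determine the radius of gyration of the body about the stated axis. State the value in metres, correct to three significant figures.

0.435

Solid sphere: I_cm = (2/5)MR² = (2/5)(0.33)(0.31)² = 0.012685 kg m^2; axis through the centre, so I = 0.012685 kg m^2.
Thin rod: I_cm = (1/12)ML² = (1/12)(5.6)(0.86)² = 0.34515 kg m^2; centre at d = 0.37 m, so the parallel axis theorem gives I = 0.34515 + (5.6)(0.37)² = 1.1118 kg m^2.
Total I = 1.1245 kg m^2; total mass M = 5.93 kg.
k = √(I/M) = √(1.1245/5.93) = 0.43546 m.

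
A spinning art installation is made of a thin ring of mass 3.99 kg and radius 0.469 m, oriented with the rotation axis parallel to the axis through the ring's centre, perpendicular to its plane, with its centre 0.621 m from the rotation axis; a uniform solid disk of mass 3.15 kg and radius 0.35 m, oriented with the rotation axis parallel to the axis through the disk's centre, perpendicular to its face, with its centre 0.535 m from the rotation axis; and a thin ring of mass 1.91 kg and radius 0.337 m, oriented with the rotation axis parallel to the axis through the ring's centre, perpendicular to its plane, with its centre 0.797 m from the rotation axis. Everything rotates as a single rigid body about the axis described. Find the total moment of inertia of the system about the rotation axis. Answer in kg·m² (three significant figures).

4.94

Thin ring: I_cm = MR² = (3.99)(0.469)² = 0.87764 kg·m²; centre at d = 0.621 m, so the parallel axis theorem gives I = 0.87764 + (3.99)(0.621)² = 2.4164 kg·m².
Solid disk: I_cm = (1/2)MR² = (1/2)(3.15)(0.35)² = 0.19294 kg·m²; centre at d = 0.535 m, so the parallel axis theorem gives I = 0.19294 + (3.15)(0.535)² = 1.0945 kg·m².
Thin ring: I_cm = MR² = (1.91)(0.337)² = 0.21692 kg·m²; centre at d = 0.797 m, so the parallel axis theorem gives I = 0.21692 + (1.91)(0.797)² = 1.4302 kg·m².
Total I = 2.4164 + 1.0945 + 1.4302 = 4.9411 kg·m².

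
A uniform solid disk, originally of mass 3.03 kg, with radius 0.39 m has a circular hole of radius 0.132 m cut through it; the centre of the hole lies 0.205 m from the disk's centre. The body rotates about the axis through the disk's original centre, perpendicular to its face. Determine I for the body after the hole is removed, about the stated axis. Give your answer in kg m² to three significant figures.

Unpierced body about its centre: I₀ = (1/2)MR² = (1/2)(3.03)(0.39)² = 0.23043 kg m².
The removed disk has mass m = M·(r/R)² = (3.03)(0.132/0.39)² = 0.34711 kg (same uniform areal density).
Its moment of inertia about the rotation axis (parallel-axis theorem): I_hole = (1/2)mr² + md² = (1/2)(0.34711)(0.132)² + (0.34711)(0.205)² = 0.017611 kg m².
Treating the hole as negative mass, I = I₀ − I_hole = 0.23043 − 0.017611 = 0.21282 kg m².

0.213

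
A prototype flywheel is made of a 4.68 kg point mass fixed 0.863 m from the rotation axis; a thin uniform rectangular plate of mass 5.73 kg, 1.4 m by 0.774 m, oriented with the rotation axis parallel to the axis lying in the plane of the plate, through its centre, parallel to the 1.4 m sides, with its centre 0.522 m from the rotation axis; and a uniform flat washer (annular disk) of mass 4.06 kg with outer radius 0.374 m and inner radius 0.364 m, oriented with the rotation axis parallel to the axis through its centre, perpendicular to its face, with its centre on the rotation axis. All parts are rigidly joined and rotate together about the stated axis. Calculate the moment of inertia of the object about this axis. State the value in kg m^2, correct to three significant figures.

Point mass: I_cm = 0; centre at d = 0.863 m, so the parallel axis theorem gives I = 0 + (4.68)(0.863)² = 3.4855 kg m^2.
Rectangular plate: I_cm = (1/12)Mb² = (1/12)(5.73)(0.774)² = 0.28606 kg m^2; centre at d = 0.522 m, so the parallel axis theorem gives I = 0.28606 + (5.73)(0.522)² = 1.8474 kg m^2.
Annular disk: I_cm = (1/2)M(R²+r²) = (1/2)(4.06)[(0.374)² + (0.364)²] = 0.55292 kg m^2; axis through the centre, so I = 0.55292 kg m^2.
Total I = 3.4855 + 1.8474 + 0.55292 = 5.8858 kg m^2.

5.89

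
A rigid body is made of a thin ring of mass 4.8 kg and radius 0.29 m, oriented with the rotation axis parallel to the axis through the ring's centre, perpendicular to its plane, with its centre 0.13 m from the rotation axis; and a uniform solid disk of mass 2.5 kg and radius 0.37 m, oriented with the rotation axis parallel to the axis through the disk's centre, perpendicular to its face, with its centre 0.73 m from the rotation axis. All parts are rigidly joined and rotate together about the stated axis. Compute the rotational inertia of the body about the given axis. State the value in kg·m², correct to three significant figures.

Thin ring: I_cm = MR² = (4.8)(0.29)² = 0.40368 kg·m²; centre at d = 0.13 m, so I = I_cm + Md² gives I = 0.40368 + (4.8)(0.13)² = 0.4848 kg·m².
Solid disk: I_cm = (1/2)MR² = (1/2)(2.5)(0.37)² = 0.17112 kg·m²; centre at d = 0.73 m, so I = I_cm + Md² gives I = 0.17112 + (2.5)(0.73)² = 1.5034 kg·m².
Total I = 0.4848 + 1.5034 = 1.9882 kg·m².

1.99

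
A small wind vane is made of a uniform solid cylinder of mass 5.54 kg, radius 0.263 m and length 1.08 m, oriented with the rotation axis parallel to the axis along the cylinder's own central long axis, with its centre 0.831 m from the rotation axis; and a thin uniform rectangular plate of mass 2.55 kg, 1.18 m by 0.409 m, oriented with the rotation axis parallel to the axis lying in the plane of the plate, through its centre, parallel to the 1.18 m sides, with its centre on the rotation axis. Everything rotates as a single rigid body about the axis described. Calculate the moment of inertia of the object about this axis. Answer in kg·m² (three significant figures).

4.05

Solid cylinder: I_cm = (1/2)MR² = (1/2)(5.54)(0.263)² = 0.1916 kg·m²; centre at d = 0.831 m, so I = I_cm + Md² gives I = 0.1916 + (5.54)(0.831)² = 4.0173 kg·m².
Rectangular plate: I_cm = (1/12)Mb² = (1/12)(2.55)(0.409)² = 0.035547 kg·m²; axis through the centre, so I = 0.035547 kg·m².
Total I = 4.0173 + 0.035547 = 4.0529 kg·m².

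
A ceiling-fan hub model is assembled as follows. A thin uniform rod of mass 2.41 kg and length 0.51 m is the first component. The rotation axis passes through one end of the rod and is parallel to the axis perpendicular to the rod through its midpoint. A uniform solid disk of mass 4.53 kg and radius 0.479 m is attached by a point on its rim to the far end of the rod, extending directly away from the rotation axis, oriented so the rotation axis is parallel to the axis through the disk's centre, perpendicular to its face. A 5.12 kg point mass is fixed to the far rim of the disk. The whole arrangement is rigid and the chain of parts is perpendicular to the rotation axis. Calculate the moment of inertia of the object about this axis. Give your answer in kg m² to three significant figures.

16.2

Thin rod: I_cm = (1/12)ML² = (1/12)(2.41)(0.51)² = 0.052237 kg m²; centre at d = 0.255 m, so I = I_cm + Md² gives I = 0.052237 + (2.41)(0.255)² = 0.20895 kg m².
Solid disk: I_cm = (1/2)MR² = (1/2)(4.53)(0.479)² = 0.51968 kg m²; centre at d = 0.255 + 0.255 + 0.479 = 0.989 m, so I = I_cm + Md² gives I = 0.51968 + (4.53)(0.989)² = 4.9506 kg m².
Point mass: I_cm = 0; centre at d = 0.255 + 0.255 + 0.479 + 0.479 = 1.468 m, so I = I_cm + Md² gives I = 0 + (5.12)(1.468)² = 11.034 kg m².
Total I = 0.20895 + 4.9506 + 11.034 = 16.193 kg m².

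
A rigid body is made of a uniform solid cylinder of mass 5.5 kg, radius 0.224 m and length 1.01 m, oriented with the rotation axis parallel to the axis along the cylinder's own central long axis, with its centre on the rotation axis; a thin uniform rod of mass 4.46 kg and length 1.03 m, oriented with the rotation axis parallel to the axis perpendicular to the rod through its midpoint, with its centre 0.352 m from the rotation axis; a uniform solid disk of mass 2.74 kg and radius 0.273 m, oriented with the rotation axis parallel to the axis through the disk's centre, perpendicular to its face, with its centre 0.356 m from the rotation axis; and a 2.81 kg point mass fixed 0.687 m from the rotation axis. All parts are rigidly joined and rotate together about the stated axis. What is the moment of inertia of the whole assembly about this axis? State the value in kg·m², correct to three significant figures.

2.86

Solid cylinder: I_cm = (1/2)MR² = (1/2)(5.5)(0.224)² = 0.13798 kg·m²; axis through the centre, so I = 0.13798 kg·m².
Thin rod: I_cm = (1/12)ML² = (1/12)(4.46)(1.03)² = 0.3943 kg·m²; centre at d = 0.352 m, so the parallel axis theorem gives I = 0.3943 + (4.46)(0.352)² = 0.94691 kg·m².
Solid disk: I_cm = (1/2)MR² = (1/2)(2.74)(0.273)² = 0.1021 kg·m²; centre at d = 0.356 m, so the parallel axis theorem gives I = 0.1021 + (2.74)(0.356)² = 0.44936 kg·m².
Point mass: I_cm = 0; centre at d = 0.687 m, so the parallel axis theorem gives I = 0 + (2.81)(0.687)² = 1.3262 kg·m².
Total I = 0.13798 + 0.94691 + 0.44936 + 1.3262 = 2.8605 kg·m².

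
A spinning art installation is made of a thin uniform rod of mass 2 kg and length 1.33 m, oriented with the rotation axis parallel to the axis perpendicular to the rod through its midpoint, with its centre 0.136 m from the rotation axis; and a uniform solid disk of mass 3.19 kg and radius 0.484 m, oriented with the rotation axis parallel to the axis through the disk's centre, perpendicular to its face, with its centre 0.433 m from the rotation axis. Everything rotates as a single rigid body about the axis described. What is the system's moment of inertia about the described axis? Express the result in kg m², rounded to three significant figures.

1.30

Thin rod: I_cm = (1/12)ML² = (1/12)(2)(1.33)² = 0.29482 kg m²; centre at d = 0.136 m, so the parallel axis theorem gives I = 0.29482 + (2)(0.136)² = 0.33181 kg m².
Solid disk: I_cm = (1/2)MR² = (1/2)(3.19)(0.484)² = 0.37364 kg m²; centre at d = 0.433 m, so the parallel axis theorem gives I = 0.37364 + (3.19)(0.433)² = 0.97173 kg m².
Total I = 0.33181 + 0.97173 = 1.3035 kg m².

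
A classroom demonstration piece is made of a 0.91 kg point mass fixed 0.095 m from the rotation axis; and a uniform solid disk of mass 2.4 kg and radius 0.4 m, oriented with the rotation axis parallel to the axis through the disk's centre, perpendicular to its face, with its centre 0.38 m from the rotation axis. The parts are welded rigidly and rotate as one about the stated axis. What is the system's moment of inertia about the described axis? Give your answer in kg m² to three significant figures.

Point mass: I_cm = 0; centre at d = 0.095 m, so the parallel axis theorem gives I = 0 + (0.91)(0.095)² = 0.0082127 kg m².
Solid disk: I_cm = (1/2)MR² = (1/2)(2.4)(0.4)² = 0.192 kg m²; centre at d = 0.38 m, so the parallel axis theorem gives I = 0.192 + (2.4)(0.38)² = 0.53856 kg m².
Total I = 0.0082127 + 0.53856 = 0.54677 kg m².

0.547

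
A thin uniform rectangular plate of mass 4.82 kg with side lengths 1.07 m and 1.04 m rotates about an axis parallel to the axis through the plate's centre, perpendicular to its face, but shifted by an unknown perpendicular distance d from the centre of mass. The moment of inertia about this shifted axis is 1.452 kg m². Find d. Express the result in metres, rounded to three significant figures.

About the centre-of-mass axis, I_cm = (1/12)M(a²+b²) = (1/12)(4.82)[(1.07)² + (1.04)²] = 0.89431 kg m².
Parallel axis theorem: I = I_cm + Md², so Md² = 1.452 − 0.89431 = 0.55769 kg m².
d = √(0.55769 / 4.82) = 0.34015 m.

0.340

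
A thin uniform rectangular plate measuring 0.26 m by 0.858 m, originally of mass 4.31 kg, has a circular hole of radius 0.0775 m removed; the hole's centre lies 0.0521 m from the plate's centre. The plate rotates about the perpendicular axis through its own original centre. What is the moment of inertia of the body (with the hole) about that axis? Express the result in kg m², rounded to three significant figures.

0.287

Unpierced body about its centre: I₀ = (1/12)M(a²+b²) = (1/12)(4.31)[(0.26)² + (0.858)²] = 0.28869 kg m².
The removed disk has mass m = M·πr²/(ab) = (4.31)·π(0.0775)²/(0.26·0.858) = 0.36456 kg (same uniform areal density).
Its moment of inertia about the rotation axis (parallel-axis theorem): I_hole = (1/2)mr² + md² = (1/2)(0.36456)(0.0775)² + (0.36456)(0.0521)² = 0.0020844 kg m².
Treating the hole as negative mass, I = I₀ − I_hole = 0.28869 − 0.0020844 = 0.2866 kg m².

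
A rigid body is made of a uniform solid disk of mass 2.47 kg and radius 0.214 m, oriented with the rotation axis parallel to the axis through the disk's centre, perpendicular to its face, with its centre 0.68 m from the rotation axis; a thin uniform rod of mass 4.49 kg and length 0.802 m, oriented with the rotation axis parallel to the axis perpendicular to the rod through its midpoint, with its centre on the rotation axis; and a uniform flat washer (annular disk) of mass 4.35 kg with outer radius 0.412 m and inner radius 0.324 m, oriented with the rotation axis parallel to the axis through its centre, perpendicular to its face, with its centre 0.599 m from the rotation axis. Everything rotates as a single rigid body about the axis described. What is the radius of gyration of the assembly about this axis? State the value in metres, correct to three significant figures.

0.564

Solid disk: I_cm = (1/2)MR² = (1/2)(2.47)(0.214)² = 0.056558 kg·m²; centre at d = 0.68 m, so I = I_cm + Md² gives I = 0.056558 + (2.47)(0.68)² = 1.1987 kg·m².
Thin rod: I_cm = (1/12)ML² = (1/12)(4.49)(0.802)² = 0.24067 kg·m²; axis through the centre, so I = 0.24067 kg·m².
Annular disk: I_cm = (1/2)M(R²+r²) = (1/2)(4.35)[(0.412)² + (0.324)²] = 0.59752 kg·m²; centre at d = 0.599 m, so I = I_cm + Md² gives I = 0.59752 + (4.35)(0.599)² = 2.1583 kg·m².
Total I = 3.5977 kg·m²; total mass M = 11.31 kg.
k = √(I/M) = √(3.5977/11.31) = 0.564 m.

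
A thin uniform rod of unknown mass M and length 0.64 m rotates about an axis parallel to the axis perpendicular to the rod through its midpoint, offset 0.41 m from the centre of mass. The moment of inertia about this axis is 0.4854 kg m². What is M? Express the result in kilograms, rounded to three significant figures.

2.40

I = I_cm + Md² = (1/12)ML² + Md² = M·[0.0833333·(0.64)² + (0.41)²] = M·0.20223.
So M = 0.4854 / 0.20223 = 2.4002 kg.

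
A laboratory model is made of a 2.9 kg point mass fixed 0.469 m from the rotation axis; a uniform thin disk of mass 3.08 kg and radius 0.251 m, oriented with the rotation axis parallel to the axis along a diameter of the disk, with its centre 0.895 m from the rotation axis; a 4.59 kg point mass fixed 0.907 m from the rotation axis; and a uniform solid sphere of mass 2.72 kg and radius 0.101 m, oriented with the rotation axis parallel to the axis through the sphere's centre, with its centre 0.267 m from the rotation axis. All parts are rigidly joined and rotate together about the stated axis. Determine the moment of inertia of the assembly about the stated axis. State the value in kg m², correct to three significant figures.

7.13

Point mass: I_cm = 0; centre at d = 0.469 m, so the parallel axis theorem gives I = 0 + (2.9)(0.469)² = 0.63789 kg m².
Thin disk: I_cm = (1/4)MR² = (1/4)(3.08)(0.251)² = 0.048511 kg m²; centre at d = 0.895 m, so the parallel axis theorem gives I = 0.048511 + (3.08)(0.895)² = 2.5157 kg m².
Point mass: I_cm = 0; centre at d = 0.907 m, so the parallel axis theorem gives I = 0 + (4.59)(0.907)² = 3.776 kg m².
Solid sphere: I_cm = (2/5)MR² = (2/5)(2.72)(0.101)² = 0.011099 kg m²; centre at d = 0.267 m, so the parallel axis theorem gives I = 0.011099 + (2.72)(0.267)² = 0.205 kg m².
Total I = 0.63789 + 2.5157 + 3.776 + 0.205 = 7.1345 kg m².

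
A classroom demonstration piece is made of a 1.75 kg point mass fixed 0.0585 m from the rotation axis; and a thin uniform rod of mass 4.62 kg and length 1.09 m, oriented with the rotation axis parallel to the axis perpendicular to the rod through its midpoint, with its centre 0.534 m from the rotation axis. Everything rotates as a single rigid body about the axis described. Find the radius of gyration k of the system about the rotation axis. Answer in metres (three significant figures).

Point mass: I_cm = 0; centre at d = 0.0585 m, so the parallel axis theorem gives I = 0 + (1.75)(0.0585)² = 0.0059889 kg m².
Thin rod: I_cm = (1/12)ML² = (1/12)(4.62)(1.09)² = 0.45742 kg m²; centre at d = 0.534 m, so the parallel axis theorem gives I = 0.45742 + (4.62)(0.534)² = 1.7748 kg m².
Total I = 1.7808 kg m²; total mass M = 6.37 kg.
k = √(I/M) = √(1.7808/6.37) = 0.52874 m.

0.529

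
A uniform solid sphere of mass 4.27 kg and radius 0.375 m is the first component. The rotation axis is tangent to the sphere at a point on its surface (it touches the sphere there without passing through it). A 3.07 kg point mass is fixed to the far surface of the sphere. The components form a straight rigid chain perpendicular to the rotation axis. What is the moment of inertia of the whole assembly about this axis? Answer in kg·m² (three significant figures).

2.57

Solid sphere: I_cm = (2/5)MR² = (2/5)(4.27)(0.375)² = 0.24019 kg·m²; centre at d = 0.375 m, so I = I_cm + Md² gives I = 0.24019 + (4.27)(0.375)² = 0.84066 kg·m².
Point mass: I_cm = 0; centre at d = 0.375 + 0.375 = 0.75 m, so I = I_cm + Md² gives I = 0 + (3.07)(0.75)² = 1.7269 kg·m².
Total I = 0.84066 + 1.7269 = 2.5675 kg·m².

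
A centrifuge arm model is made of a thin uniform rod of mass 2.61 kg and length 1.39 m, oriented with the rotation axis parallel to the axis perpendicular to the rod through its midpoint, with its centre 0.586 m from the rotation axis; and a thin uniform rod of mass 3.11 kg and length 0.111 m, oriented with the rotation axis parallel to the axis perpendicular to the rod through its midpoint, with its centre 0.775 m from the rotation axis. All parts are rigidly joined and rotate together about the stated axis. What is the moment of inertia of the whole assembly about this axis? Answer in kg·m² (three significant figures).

Thin rod: I_cm = (1/12)ML² = (1/12)(2.61)(1.39)² = 0.42023 kg·m²; centre at d = 0.586 m, so the parallel axis theorem gives I = 0.42023 + (2.61)(0.586)² = 1.3165 kg·m².
Thin rod: I_cm = (1/12)ML² = (1/12)(3.11)(0.111)² = 0.0031932 kg·m²; centre at d = 0.775 m, so the parallel axis theorem gives I = 0.0031932 + (3.11)(0.775)² = 1.8711 kg·m².
Total I = 1.3165 + 1.8711 = 3.1876 kg·m².

3.19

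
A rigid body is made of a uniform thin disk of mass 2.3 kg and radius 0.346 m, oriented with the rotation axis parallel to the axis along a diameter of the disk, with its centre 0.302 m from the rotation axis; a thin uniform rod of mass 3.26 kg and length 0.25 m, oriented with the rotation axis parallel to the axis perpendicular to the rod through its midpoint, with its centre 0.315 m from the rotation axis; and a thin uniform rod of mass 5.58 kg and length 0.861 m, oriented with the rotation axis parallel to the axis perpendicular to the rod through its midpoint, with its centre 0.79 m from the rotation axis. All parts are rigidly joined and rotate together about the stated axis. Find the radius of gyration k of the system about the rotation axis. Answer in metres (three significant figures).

Thin disk: I_cm = (1/4)MR² = (1/4)(2.3)(0.346)² = 0.068837 kg·m²; centre at d = 0.302 m, so the parallel axis theorem gives I = 0.068837 + (2.3)(0.302)² = 0.27861 kg·m².
Thin rod: I_cm = (1/12)ML² = (1/12)(3.26)(0.25)² = 0.016979 kg·m²; centre at d = 0.315 m, so the parallel axis theorem gives I = 0.016979 + (3.26)(0.315)² = 0.34045 kg·m².
Thin rod: I_cm = (1/12)ML² = (1/12)(5.58)(0.861)² = 0.34471 kg·m²; centre at d = 0.79 m, so the parallel axis theorem gives I = 0.34471 + (5.58)(0.79)² = 3.8272 kg·m².
Total I = 4.4463 kg·m²; total mass M = 11.14 kg.
k = √(I/M) = √(4.4463/11.14) = 0.63176 m.

0.632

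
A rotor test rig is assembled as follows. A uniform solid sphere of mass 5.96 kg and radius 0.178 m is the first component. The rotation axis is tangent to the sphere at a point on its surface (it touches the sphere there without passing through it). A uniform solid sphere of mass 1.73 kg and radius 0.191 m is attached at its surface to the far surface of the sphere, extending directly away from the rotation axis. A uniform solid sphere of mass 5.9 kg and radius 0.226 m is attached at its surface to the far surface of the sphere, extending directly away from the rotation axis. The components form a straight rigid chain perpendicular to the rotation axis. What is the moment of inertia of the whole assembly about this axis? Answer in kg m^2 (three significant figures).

Solid sphere: I_cm = (2/5)MR² = (2/5)(5.96)(0.178)² = 0.075535 kg m^2; centre at d = 0.178 m, so I = I_cm + Md² gives I = 0.075535 + (5.96)(0.178)² = 0.26437 kg m^2.
Solid sphere: I_cm = (2/5)MR² = (2/5)(1.73)(0.191)² = 0.025245 kg m^2; centre at d = 0.178 + 0.178 + 0.191 = 0.547 m, so I = I_cm + Md² gives I = 0.025245 + (1.73)(0.547)² = 0.54288 kg m^2.
Solid sphere: I_cm = (2/5)MR² = (2/5)(5.9)(0.226)² = 0.12054 kg m^2; centre at d = 0.178 + 0.178 + 0.191 + 0.191 + 0.226 = 0.964 m, so I = I_cm + Md² gives I = 0.12054 + (5.9)(0.964)² = 5.6034 kg m^2.
Total I = 0.26437 + 0.54288 + 5.6034 = 6.4106 kg m^2.

6.41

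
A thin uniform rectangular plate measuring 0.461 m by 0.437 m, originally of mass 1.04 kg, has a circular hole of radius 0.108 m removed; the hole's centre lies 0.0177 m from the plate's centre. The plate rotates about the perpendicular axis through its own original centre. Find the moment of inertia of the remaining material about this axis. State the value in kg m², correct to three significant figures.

Unpierced body about its centre: I₀ = (1/12)M(a²+b²) = (1/12)(1.04)[(0.461)² + (0.437)²] = 0.034969 kg m².
The removed disk has mass m = M·πr²/(ab) = (1.04)·π(0.108)²/(0.461·0.437) = 0.18917 kg (same uniform areal density).
Its moment of inertia about the rotation axis (parallel-axis theorem): I_hole = (1/2)mr² + md² = (1/2)(0.18917)(0.108)² + (0.18917)(0.0177)² = 0.0011625 kg m².
Treating the hole as negative mass, I = I₀ − I_hole = 0.034969 − 0.0011625 = 0.033807 kg m².

0.0338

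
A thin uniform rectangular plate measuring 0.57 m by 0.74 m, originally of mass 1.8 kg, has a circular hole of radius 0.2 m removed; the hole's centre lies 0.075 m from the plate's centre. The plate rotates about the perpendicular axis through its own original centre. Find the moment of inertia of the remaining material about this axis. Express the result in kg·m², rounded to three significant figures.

Unpierced body about its centre: I₀ = (1/12)M(a²+b²) = (1/12)(1.8)[(0.57)² + (0.74)²] = 0.13087 kg·m².
The removed disk has mass m = M·πr²/(ab) = (1.8)·π(0.2)²/(0.57·0.74) = 0.53626 kg (same uniform areal density).
Its moment of inertia about the rotation axis (parallel-axis theorem): I_hole = (1/2)mr² + md² = (1/2)(0.53626)(0.2)² + (0.53626)(0.075)² = 0.013742 kg·m².
Treating the hole as negative mass, I = I₀ − I_hole = 0.13087 − 0.013742 = 0.11713 kg·m².

0.117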